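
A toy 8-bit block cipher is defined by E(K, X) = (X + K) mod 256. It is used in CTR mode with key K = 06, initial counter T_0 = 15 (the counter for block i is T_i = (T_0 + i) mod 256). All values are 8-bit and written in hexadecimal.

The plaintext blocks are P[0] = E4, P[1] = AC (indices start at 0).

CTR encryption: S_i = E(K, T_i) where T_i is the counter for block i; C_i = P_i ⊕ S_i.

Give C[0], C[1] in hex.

C[0]: T = 15, S = E(K, T) = 1B; E4 ⊕ 1B = FF.
C[1]: T = 16, S = E(K, T) = 1C; AC ⊕ 1C = B0.

C[0] = FF, C[1] = B0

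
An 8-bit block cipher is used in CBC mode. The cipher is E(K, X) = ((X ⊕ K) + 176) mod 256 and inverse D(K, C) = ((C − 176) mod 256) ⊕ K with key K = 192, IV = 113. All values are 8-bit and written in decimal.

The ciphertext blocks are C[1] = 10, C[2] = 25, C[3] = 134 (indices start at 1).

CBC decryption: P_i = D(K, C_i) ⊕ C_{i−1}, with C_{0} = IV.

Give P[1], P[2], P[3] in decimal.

P[1] = 235, P[2] = 163, P[3] = 15

P[1]: D(K, 10) = 154; 154 ⊕ 113 = 235.
P[2]: D(K, 25) = 169; 169 ⊕ 10 = 163.
P[3]: D(K, 134) = 22; 22 ⊕ 25 = 15.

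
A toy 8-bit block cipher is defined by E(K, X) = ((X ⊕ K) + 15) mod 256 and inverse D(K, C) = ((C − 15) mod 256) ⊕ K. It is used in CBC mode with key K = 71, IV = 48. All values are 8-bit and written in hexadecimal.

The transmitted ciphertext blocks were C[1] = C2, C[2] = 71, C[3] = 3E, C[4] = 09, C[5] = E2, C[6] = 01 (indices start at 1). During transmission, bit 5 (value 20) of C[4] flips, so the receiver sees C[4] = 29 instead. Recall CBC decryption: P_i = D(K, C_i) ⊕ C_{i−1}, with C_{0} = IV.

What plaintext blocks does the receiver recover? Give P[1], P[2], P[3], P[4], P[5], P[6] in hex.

P[1] = 94, P[2] = EF, P[3] = 29, P[4] = 5B, P[5] = 95, P[6] = 7F

Only C[4] changed, to 29. In CBC, a change in C_i garbles P_i and flips the same bit in P_{i+1}. Decrypting the received ciphertext:
P[1]: D(K, C2) = DC; DC ⊕ 48 = 94.
P[2]: D(K, 71) = 2D; 2D ⊕ C2 = EF.
P[3]: D(K, 3E) = 58; 58 ⊕ 71 = 29.
P[4]: D(K, 29) = 65; 65 ⊕ 3E = 5B.
P[5]: D(K, E2) = BC; BC ⊕ 29 = 95.
P[6]: D(K, 01) = 9D; 9D ⊕ E2 = 7F.
Blocks that differ from the original plaintext: P[4], P[5].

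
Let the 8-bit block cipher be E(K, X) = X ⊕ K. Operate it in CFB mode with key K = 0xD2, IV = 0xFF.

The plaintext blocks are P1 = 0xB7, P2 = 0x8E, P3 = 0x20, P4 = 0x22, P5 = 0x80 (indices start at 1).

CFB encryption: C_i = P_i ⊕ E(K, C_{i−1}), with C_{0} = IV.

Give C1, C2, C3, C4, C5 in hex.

C1: E(K, 0xFF) = 0x2D; 0xB7 ⊕ 0x2D = 0x9A.
C2: E(K, 0x9A) = 0x48; 0x8E ⊕ 0x48 = 0xC6.
C3: E(K, 0xC6) = 0x14; 0x20 ⊕ 0x14 = 0x34.
C4: E(K, 0x34) = 0xE6; 0x22 ⊕ 0xE6 = 0xC4.
C5: E(K, 0xC4) = 0x16; 0x80 ⊕ 0x16 = 0x96.

C1 = 0x9A, C2 = 0xC6, C3 = 0x34, C4 = 0xC4, C5 = 0x96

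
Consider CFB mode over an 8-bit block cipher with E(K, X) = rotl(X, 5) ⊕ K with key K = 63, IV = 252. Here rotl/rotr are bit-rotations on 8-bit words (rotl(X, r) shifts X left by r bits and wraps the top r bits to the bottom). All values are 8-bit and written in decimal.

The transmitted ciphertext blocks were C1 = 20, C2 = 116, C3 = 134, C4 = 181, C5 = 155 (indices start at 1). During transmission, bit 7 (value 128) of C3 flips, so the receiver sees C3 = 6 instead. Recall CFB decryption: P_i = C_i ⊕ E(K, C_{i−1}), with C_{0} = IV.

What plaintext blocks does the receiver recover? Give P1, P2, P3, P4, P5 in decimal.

P1 = 180, P2 = 201, P3 = 183, P4 = 74, P5 = 18

Only C3 changed, to 6. In CFB, a change in C_i flips the same bit in P_i and garbles P_{i+1}. Decrypting the received ciphertext:
P1: E(K, 252) = 160; 20 ⊕ 160 = 180.
P2: E(K, 20) = 189; 116 ⊕ 189 = 201.
P3: E(K, 116) = 177; 6 ⊕ 177 = 183.
P4: E(K, 6) = 255; 181 ⊕ 255 = 74.
P5: E(K, 181) = 137; 155 ⊕ 137 = 18.
Blocks that differ from the original plaintext: P3, P4.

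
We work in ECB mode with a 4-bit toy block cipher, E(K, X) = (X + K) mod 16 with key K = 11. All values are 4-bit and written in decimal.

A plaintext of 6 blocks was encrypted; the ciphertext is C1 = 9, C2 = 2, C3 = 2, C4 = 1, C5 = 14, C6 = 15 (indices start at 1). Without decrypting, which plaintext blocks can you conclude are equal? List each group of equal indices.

ECB encrypts each block independently with the same key, so equal ciphertext blocks imply equal plaintext blocks.
C2 = C3 = 2, so P2 = P3.

P2 = P3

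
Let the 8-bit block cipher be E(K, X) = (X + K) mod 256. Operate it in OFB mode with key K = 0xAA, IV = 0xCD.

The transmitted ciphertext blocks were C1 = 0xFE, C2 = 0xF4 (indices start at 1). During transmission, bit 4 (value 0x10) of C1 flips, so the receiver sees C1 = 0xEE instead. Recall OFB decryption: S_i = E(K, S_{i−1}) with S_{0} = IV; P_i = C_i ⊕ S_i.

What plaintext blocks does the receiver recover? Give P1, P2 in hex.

P1 = 0x99, P2 = 0xD5

Only C1 changed, to 0xEE. In OFB, a change in C_i flips the same bit in P_i only; the keystream is unaffected. Decrypting the received ciphertext:
P1: S = E(K, 0xCD) = 0x77; 0xEE ⊕ 0x77 = 0x99.
P2: S = E(K, 0x77) = 0x21; 0xF4 ⊕ 0x21 = 0xD5.
Blocks that differ from the original plaintext: P1.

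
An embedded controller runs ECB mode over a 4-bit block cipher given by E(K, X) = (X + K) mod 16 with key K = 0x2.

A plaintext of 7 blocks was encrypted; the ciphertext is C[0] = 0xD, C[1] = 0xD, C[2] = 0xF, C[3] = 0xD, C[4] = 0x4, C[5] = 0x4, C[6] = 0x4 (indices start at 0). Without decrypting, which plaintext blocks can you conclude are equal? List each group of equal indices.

ECB encrypts each block independently with the same key, so equal ciphertext blocks imply equal plaintext blocks.
C[0] = C[1] = C[3] = 0xD, so P[0] = P[1] = P[3].
C[4] = C[5] = C[6] = 0x4, so P[4] = P[5] = P[6].

P[0] = P[1] = P[3]; P[4] = P[5] = P[6]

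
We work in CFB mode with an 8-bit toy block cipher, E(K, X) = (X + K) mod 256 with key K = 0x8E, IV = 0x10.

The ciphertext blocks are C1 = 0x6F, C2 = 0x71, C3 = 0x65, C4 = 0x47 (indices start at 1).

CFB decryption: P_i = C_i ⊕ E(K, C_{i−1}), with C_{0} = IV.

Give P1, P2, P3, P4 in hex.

P1: E(K, 0x10) = 0x9E; 0x6F ⊕ 0x9E = 0xF1.
P2: E(K, 0x6F) = 0xFD; 0x71 ⊕ 0xFD = 0x8C.
P3: E(K, 0x71) = 0xFF; 0x65 ⊕ 0xFF = 0x9A.
P4: E(K, 0x65) = 0xF3; 0x47 ⊕ 0xF3 = 0xB4.

P1 = 0xF1, P2 = 0x8C, P3 = 0x9A, P4 = 0xB4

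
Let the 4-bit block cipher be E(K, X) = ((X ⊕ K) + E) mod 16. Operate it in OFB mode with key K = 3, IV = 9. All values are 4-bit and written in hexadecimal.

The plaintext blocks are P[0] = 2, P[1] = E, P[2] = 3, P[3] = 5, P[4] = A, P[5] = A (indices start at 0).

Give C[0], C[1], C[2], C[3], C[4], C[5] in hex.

OFB encryption: S_i = E(K, S_{i−1}) with S_{−1} = IV; C_i = P_i ⊕ S_i.
C[0]: S = E(K, 9) = 8; 2 ⊕ 8 = A.
C[1]: S = E(K, 8) = 9; E ⊕ 9 = 7.
C[2]: S = E(K, 9) = 8; 3 ⊕ 8 = B.
C[3]: S = E(K, 8) = 9; 5 ⊕ 9 = C.
C[4]: S = E(K, 9) = 8; A ⊕ 8 = 2.
C[5]: S = E(K, 8) = 9; A ⊕ 9 = 3.

C[0] = A, C[1] = 7, C[2] = B, C[3] = C, C[4] = 2, C[5] = 3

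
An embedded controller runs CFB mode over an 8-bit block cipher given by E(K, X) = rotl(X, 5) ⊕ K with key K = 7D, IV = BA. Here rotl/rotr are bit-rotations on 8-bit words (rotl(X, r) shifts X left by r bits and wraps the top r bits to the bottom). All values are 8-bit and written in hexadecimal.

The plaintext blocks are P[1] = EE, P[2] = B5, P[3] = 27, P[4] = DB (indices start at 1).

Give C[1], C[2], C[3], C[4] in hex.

CFB encryption: C_i = P_i ⊕ E(K, C_{i−1}), with C_{0} = IV.
C[1]: E(K, BA) = 2A; EE ⊕ 2A = C4.
C[2]: E(K, C4) = E5; B5 ⊕ E5 = 50.
C[3]: E(K, 50) = 77; 27 ⊕ 77 = 50.
C[4]: E(K, 50) = 77; DB ⊕ 77 = AC.

C[1] = C4, C[2] = 50, C[3] = 50, C[4] = AC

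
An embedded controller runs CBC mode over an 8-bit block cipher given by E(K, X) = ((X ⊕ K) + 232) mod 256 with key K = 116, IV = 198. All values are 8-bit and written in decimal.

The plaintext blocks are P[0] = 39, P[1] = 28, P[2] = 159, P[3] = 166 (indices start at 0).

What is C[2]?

C[2] = 254

CBC encryption: C_i = E(K, P_i ⊕ C_{i−1}), with C_{−1} = IV.
C[0]: P[0] ⊕ 198 = 225; E(K, 225) = 125.
C[1]: P[1] ⊕ 125 = 97; E(K, 97) = 253.
C[2]: P[2] ⊕ 253 = 98; E(K, 98) = 254.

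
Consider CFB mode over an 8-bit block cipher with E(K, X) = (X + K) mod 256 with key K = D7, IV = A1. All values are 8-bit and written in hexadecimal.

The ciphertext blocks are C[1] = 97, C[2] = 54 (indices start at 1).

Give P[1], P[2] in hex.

P[1] = EF, P[2] = 3A

CFB decryption: P_i = C_i ⊕ E(K, C_{i−1}), with C_{0} = IV.
P[1]: E(K, A1) = 78; 97 ⊕ 78 = EF.
P[2]: E(K, 97) = 6E; 54 ⊕ 6E = 3A.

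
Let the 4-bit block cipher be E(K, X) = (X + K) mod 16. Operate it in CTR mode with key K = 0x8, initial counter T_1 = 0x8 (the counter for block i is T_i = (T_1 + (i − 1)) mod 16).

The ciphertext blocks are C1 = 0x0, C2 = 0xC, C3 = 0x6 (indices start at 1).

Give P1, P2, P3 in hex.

CTR decryption: S_i = E(K, T_i) where T_i is the counter for block i; P_i = C_i ⊕ S_i.
P1: T = 0x8, S = E(K, T) = 0x0; 0x0 ⊕ 0x0 = 0x0.
P2: T = 0x9, S = E(K, T) = 0x1; 0xC ⊕ 0x1 = 0xD.
P3: T = 0xA, S = E(K, T) = 0x2; 0x6 ⊕ 0x2 = 0x4.

P1 = 0x0, P2 = 0xD, P3 = 0x4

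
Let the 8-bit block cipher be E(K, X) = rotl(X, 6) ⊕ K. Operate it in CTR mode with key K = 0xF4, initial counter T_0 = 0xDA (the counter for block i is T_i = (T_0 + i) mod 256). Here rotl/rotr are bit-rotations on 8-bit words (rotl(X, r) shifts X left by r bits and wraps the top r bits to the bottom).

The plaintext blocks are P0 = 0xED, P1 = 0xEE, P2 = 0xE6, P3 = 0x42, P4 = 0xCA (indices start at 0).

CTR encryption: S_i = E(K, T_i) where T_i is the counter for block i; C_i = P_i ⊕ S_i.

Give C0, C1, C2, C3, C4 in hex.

C0: T = 0xDA, S = E(K, T) = 0x42; 0xED ⊕ 0x42 = 0xAF.
C1: T = 0xDB, S = E(K, T) = 0x02; 0xEE ⊕ 0x02 = 0xEC.
C2: T = 0xDC, S = E(K, T) = 0xC3; 0xE6 ⊕ 0xC3 = 0x25.
C3: T = 0xDD, S = E(K, T) = 0x83; 0x42 ⊕ 0x83 = 0xC1.
C4: T = 0xDE, S = E(K, T) = 0x43; 0xCA ⊕ 0x43 = 0x89.

C0 = 0xAF, C1 = 0xEC, C2 = 0x25, C3 = 0xC1, C4 = 0x89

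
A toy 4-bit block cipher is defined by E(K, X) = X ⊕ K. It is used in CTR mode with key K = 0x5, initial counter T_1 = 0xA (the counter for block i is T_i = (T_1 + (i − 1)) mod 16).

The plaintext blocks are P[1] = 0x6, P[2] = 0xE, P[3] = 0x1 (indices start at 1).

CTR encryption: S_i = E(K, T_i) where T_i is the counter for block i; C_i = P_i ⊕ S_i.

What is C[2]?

C[1]: T = 0xA, S = E(K, T) = 0xF; 0x6 ⊕ 0xF = 0x9.
C[2]: T = 0xB, S = E(K, T) = 0xE; 0xE ⊕ 0xE = 0x0.

C[2] = 0x0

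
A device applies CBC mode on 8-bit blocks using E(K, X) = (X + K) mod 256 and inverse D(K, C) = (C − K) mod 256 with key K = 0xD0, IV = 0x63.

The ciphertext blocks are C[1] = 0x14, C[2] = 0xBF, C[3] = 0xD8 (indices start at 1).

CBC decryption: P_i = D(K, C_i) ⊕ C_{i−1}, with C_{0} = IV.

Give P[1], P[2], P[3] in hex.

P[1] = 0x27, P[2] = 0xFB, P[3] = 0xB7

P[1]: D(K, 0x14) = 0x44; 0x44 ⊕ 0x63 = 0x27.
P[2]: D(K, 0xBF) = 0xEF; 0xEF ⊕ 0x14 = 0xFB.
P[3]: D(K, 0xD8) = 0x08; 0x08 ⊕ 0xBF = 0xB7.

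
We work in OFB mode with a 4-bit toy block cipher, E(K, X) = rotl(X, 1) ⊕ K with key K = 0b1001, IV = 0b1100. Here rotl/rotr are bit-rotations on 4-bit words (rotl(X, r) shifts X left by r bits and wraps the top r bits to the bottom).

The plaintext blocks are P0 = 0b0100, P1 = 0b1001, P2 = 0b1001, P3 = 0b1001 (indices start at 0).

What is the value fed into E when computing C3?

OFB encryption: S_i = E(K, S_{i−1}) with S_{−1} = IV; C_i = P_i ⊕ S_i.
C0: S = E(K, 0b1100) = 0b0000; 0b0100 ⊕ 0b0000 = 0b0100.
C1: S = E(K, 0b0000) = 0b1001; 0b1001 ⊕ 0b1001 = 0b0000.
C2: S = E(K, 0b1001) = 0b1010; 0b1001 ⊕ 0b1010 = 0b0011.
C3: S = E(K, 0b1010) = 0b1100; 0b1001 ⊕ 0b1100 = 0b0101.
So the input to E for block 3 is 0b1010.

0b1010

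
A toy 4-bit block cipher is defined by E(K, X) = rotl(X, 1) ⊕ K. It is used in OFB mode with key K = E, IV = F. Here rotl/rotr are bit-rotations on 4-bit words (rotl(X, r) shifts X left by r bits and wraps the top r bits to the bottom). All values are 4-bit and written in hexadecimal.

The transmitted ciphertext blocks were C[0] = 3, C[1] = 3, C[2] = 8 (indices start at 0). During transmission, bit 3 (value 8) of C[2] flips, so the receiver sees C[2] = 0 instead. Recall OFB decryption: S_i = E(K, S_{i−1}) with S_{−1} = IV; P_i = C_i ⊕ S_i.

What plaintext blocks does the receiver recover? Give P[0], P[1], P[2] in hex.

Only C[2] changed, to 0. In OFB, a change in C_i flips the same bit in P_i only; the keystream is unaffected. Decrypting the received ciphertext:
P[0]: S = E(K, F) = 1; 3 ⊕ 1 = 2.
P[1]: S = E(K, 1) = C; 3 ⊕ C = F.
P[2]: S = E(K, C) = 7; 0 ⊕ 7 = 7.
Blocks that differ from the original plaintext: P[2].

P[0] = 2, P[1] = F, P[2] = 7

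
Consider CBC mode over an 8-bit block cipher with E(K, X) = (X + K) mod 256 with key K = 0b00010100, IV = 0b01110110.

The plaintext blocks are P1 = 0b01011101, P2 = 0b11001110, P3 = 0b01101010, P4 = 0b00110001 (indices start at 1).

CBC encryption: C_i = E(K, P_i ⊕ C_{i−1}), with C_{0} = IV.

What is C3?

C3 = 0b10000011

C1: P1 ⊕ 0b01110110 = 0b00101011; E(K, 0b00101011) = 0b00111111.
C2: P2 ⊕ 0b00111111 = 0b11110001; E(K, 0b11110001) = 0b00000101.
C3: P3 ⊕ 0b00000101 = 0b01101111; E(K, 0b01101111) = 0b10000011.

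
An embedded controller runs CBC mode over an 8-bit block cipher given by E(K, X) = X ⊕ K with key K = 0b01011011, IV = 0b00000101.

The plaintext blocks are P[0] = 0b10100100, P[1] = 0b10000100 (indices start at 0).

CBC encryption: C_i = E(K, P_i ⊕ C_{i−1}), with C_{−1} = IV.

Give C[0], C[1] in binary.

C[0]: P[0] ⊕ 0b00000101 = 0b10100001; E(K, 0b10100001) = 0b11111010.
C[1]: P[1] ⊕ 0b11111010 = 0b01111110; E(K, 0b01111110) = 0b00100101.

C[0] = 0b11111010, C[1] = 0b00100101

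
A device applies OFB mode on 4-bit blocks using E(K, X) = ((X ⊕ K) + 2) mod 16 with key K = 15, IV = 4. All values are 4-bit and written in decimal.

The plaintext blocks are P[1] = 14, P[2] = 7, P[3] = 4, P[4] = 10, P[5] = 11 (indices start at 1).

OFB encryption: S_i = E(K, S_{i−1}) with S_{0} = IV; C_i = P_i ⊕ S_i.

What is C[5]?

C[1]: S = E(K, 4) = 13; 14 ⊕ 13 = 3.
C[2]: S = E(K, 13) = 4; 7 ⊕ 4 = 3.
C[3]: S = E(K, 4) = 13; 4 ⊕ 13 = 9.
C[4]: S = E(K, 13) = 4; 10 ⊕ 4 = 14.
C[5]: S = E(K, 4) = 13; 11 ⊕ 13 = 6.

C[5] = 6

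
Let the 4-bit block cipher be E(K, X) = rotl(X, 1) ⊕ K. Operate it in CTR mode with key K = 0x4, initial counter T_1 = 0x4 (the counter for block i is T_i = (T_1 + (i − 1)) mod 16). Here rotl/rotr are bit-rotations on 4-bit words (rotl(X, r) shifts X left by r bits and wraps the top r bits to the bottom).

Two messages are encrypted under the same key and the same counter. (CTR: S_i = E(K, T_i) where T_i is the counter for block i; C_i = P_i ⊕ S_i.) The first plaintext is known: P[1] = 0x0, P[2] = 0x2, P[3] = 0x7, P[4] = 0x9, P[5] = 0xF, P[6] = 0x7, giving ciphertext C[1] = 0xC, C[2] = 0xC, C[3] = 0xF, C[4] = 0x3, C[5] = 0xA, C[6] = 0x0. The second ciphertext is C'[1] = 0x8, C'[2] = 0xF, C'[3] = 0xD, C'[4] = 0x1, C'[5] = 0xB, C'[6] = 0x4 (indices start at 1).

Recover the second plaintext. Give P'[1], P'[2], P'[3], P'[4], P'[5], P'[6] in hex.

P'[1] = 0x4, P'[2] = 0x1, P'[3] = 0x5, P'[4] = 0xB, P'[5] = 0xE, P'[6] = 0x3

In CTR with a reused counter, both messages share the same keystream S_i, so C_i ⊕ C'_i = P_i ⊕ P'_i and thus P'_i = P_i ⊕ C_i ⊕ C'_i.
P'[1]: 0x0 ⊕ 0xC ⊕ 0x8 = 0x4.
P'[2]: 0x2 ⊕ 0xC ⊕ 0xF = 0x1.
P'[3]: 0x7 ⊕ 0xF ⊕ 0xD = 0x5.
P'[4]: 0x9 ⊕ 0x3 ⊕ 0x1 = 0xB.
P'[5]: 0xF ⊕ 0xA ⊕ 0xB = 0xE.
P'[6]: 0x7 ⊕ 0x0 ⊕ 0x4 = 0x3.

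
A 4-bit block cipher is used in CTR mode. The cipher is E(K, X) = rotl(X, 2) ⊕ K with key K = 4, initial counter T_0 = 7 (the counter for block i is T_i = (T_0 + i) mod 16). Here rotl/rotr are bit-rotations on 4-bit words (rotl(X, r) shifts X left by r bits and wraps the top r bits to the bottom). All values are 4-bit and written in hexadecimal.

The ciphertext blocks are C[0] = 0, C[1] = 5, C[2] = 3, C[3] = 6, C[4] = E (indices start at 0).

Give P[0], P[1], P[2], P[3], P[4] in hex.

CTR decryption: S_i = E(K, T_i) where T_i is the counter for block i; P_i = C_i ⊕ S_i.
P[0]: T = 7, S = E(K, T) = 9; 0 ⊕ 9 = 9.
P[1]: T = 8, S = E(K, T) = 6; 5 ⊕ 6 = 3.
P[2]: T = 9, S = E(K, T) = 2; 3 ⊕ 2 = 1.
P[3]: T = A, S = E(K, T) = E; 6 ⊕ E = 8.
P[4]: T = B, S = E(K, T) = A; E ⊕ A = 4.

P[0] = 9, P[1] = 3, P[2] = 1, P[3] = 8, P[4] = 4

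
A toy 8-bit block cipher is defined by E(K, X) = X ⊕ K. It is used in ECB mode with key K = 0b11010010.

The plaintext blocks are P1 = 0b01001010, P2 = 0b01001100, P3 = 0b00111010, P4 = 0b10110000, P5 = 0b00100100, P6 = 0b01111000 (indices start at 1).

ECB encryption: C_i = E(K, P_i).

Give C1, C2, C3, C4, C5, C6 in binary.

C1: E(K, 0b01001010) = 0b10011000.
C2: E(K, 0b01001100) = 0b10011110.
C3: E(K, 0b00111010) = 0b11101000.
C4: E(K, 0b10110000) = 0b01100010.
C5: E(K, 0b00100100) = 0b11110110.
C6: E(K, 0b01111000) = 0b10101010.

C1 = 0b10011000, C2 = 0b10011110, C3 = 0b11101000, C4 = 0b01100010, C5 = 0b11110110, C6 = 0b10101010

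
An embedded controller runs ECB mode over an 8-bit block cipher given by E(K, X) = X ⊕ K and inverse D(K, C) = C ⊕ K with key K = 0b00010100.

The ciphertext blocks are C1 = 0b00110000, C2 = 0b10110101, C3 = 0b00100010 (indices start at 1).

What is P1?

ECB decryption: P_i = D(K, C_i).
P1: D(K, 0b00110000) = 0b00100100.

P1 = 0b00100100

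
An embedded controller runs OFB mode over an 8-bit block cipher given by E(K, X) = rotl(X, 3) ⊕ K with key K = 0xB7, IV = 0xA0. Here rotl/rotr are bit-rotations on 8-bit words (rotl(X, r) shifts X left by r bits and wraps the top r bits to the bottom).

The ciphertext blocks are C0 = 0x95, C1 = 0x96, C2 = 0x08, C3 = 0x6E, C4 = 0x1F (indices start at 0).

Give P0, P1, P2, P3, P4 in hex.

OFB decryption: S_i = E(K, S_{i−1}) with S_{−1} = IV; P_i = C_i ⊕ S_i.
P0: S = E(K, 0xA0) = 0xB2; 0x95 ⊕ 0xB2 = 0x27.
P1: S = E(K, 0xB2) = 0x22; 0x96 ⊕ 0x22 = 0xB4.
P2: S = E(K, 0x22) = 0xA6; 0x08 ⊕ 0xA6 = 0xAE.
P3: S = E(K, 0xA6) = 0x82; 0x6E ⊕ 0x82 = 0xEC.
P4: S = E(K, 0x82) = 0xA3; 0x1F ⊕ 0xA3 = 0xBC.

P0 = 0x27, P1 = 0xB4, P2 = 0xAE, P3 = 0xEC, P4 = 0xBC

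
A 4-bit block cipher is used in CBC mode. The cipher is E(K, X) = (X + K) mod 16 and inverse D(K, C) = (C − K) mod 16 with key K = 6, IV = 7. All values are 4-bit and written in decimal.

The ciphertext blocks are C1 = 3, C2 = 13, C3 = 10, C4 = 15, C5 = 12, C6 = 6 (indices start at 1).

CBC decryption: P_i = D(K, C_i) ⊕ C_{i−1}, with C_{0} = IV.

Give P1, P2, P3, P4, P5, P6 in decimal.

P1: D(K, 3) = 13; 13 ⊕ 7 = 10.
P2: D(K, 13) = 7; 7 ⊕ 3 = 4.
P3: D(K, 10) = 4; 4 ⊕ 13 = 9.
P4: D(K, 15) = 9; 9 ⊕ 10 = 3.
P5: D(K, 12) = 6; 6 ⊕ 15 = 9.
P6: D(K, 6) = 0; 0 ⊕ 12 = 12.

P1 = 10, P2 = 4, P3 = 9, P4 = 3, P5 = 9, P6 = 12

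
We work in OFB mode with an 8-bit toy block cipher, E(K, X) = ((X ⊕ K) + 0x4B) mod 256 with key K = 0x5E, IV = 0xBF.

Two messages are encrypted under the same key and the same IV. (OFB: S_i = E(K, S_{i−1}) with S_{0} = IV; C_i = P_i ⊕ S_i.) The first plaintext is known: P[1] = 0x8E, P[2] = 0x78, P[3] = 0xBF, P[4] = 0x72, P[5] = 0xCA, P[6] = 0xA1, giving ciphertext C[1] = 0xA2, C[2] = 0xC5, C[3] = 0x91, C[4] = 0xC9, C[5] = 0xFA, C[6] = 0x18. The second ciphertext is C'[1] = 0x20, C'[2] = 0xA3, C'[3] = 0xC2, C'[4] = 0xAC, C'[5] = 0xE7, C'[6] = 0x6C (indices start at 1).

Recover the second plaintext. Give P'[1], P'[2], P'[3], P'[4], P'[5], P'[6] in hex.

In OFB with a reused IV, both messages share the same keystream S_i, so C_i ⊕ C'_i = P_i ⊕ P'_i and thus P'_i = P_i ⊕ C_i ⊕ C'_i.
P'[1]: 0x8E ⊕ 0xA2 ⊕ 0x20 = 0x0C.
P'[2]: 0x78 ⊕ 0xC5 ⊕ 0xA3 = 0x1E.
P'[3]: 0xBF ⊕ 0x91 ⊕ 0xC2 = 0xEC.
P'[4]: 0x72 ⊕ 0xC9 ⊕ 0xAC = 0x17.
P'[5]: 0xCA ⊕ 0xFA ⊕ 0xE7 = 0xD7.
P'[6]: 0xA1 ⊕ 0x18 ⊕ 0x6C = 0xD5.

P'[1] = 0x0C, P'[2] = 0x1E, P'[3] = 0xEC, P'[4] = 0x17, P'[5] = 0xD7, P'[6] = 0xD5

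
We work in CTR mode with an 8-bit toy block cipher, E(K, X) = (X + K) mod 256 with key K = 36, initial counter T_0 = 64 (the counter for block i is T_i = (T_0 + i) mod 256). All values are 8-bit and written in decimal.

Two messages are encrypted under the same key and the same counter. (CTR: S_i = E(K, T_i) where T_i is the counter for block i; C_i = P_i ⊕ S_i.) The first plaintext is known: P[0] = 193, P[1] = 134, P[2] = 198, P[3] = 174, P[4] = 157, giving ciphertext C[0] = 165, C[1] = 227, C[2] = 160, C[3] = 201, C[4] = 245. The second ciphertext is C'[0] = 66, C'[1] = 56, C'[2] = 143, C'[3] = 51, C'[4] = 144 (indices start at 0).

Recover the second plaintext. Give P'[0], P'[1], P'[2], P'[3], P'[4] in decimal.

P'[0] = 38, P'[1] = 93, P'[2] = 233, P'[3] = 84, P'[4] = 248

In CTR with a reused counter, both messages share the same keystream S_i, so C_i ⊕ C'_i = P_i ⊕ P'_i and thus P'_i = P_i ⊕ C_i ⊕ C'_i.
P'[0]: 193 ⊕ 165 ⊕ 66 = 38.
P'[1]: 134 ⊕ 227 ⊕ 56 = 93.
P'[2]: 198 ⊕ 160 ⊕ 143 = 233.
P'[3]: 174 ⊕ 201 ⊕ 51 = 84.
P'[4]: 157 ⊕ 245 ⊕ 144 = 248.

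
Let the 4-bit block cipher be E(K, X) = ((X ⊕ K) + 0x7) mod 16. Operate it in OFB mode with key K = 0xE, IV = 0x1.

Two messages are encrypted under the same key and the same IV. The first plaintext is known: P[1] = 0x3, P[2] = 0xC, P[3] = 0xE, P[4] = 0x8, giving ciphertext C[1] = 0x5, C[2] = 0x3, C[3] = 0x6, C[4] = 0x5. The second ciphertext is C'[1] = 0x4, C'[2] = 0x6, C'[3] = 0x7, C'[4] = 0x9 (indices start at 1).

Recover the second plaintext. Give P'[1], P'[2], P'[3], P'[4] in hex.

P'[1] = 0x2, P'[2] = 0x9, P'[3] = 0xF, P'[4] = 0x4

In OFB with a reused IV, both messages share the same keystream S_i, so C_i ⊕ C'_i = P_i ⊕ P'_i and thus P'_i = P_i ⊕ C_i ⊕ C'_i.
P'[1]: 0x3 ⊕ 0x5 ⊕ 0x4 = 0x2.
P'[2]: 0xC ⊕ 0x3 ⊕ 0x6 = 0x9.
P'[3]: 0xE ⊕ 0x6 ⊕ 0x7 = 0xF.
P'[4]: 0x8 ⊕ 0x5 ⊕ 0x9 = 0x4.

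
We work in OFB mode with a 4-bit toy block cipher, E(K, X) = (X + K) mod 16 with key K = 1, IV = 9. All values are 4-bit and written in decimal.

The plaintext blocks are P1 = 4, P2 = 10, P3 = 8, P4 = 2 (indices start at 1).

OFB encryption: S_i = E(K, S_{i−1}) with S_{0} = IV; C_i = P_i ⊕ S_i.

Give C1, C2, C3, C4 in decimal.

C1 = 14, C2 = 1, C3 = 4, C4 = 15

C1: S = E(K, 9) = 10; 4 ⊕ 10 = 14.
C2: S = E(K, 10) = 11; 10 ⊕ 11 = 1.
C3: S = E(K, 11) = 12; 8 ⊕ 12 = 4.
C4: S = E(K, 12) = 13; 2 ⊕ 13 = 15.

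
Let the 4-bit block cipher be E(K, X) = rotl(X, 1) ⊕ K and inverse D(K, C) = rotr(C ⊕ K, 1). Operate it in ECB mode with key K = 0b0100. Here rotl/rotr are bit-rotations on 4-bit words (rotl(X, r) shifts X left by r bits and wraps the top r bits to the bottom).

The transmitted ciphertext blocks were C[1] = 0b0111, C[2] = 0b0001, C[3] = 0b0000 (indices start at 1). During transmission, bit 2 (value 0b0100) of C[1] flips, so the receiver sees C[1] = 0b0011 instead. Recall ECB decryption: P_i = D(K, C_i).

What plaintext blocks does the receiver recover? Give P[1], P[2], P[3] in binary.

P[1] = 0b1011, P[2] = 0b1010, P[3] = 0b0010

Only C[1] changed, to 0b0011. In ECB, a change in C_i affects only P_i. Decrypting the received ciphertext:
P[1]: D(K, 0b0011) = 0b1011.
P[2]: D(K, 0b0001) = 0b1010.
P[3]: D(K, 0b0000) = 0b0010.
Blocks that differ from the original plaintext: P[1].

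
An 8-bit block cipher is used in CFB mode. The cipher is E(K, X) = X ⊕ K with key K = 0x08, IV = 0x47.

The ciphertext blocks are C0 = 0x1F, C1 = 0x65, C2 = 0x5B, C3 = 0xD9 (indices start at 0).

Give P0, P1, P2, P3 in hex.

CFB decryption: P_i = C_i ⊕ E(K, C_{i−1}), with C_{−1} = IV.
P0: E(K, 0x47) = 0x4F; 0x1F ⊕ 0x4F = 0x50.
P1: E(K, 0x1F) = 0x17; 0x65 ⊕ 0x17 = 0x72.
P2: E(K, 0x65) = 0x6D; 0x5B ⊕ 0x6D = 0x36.
P3: E(K, 0x5B) = 0x53; 0xD9 ⊕ 0x53 = 0x8A.

P0 = 0x50, P1 = 0x72, P2 = 0x36, P3 = 0x8A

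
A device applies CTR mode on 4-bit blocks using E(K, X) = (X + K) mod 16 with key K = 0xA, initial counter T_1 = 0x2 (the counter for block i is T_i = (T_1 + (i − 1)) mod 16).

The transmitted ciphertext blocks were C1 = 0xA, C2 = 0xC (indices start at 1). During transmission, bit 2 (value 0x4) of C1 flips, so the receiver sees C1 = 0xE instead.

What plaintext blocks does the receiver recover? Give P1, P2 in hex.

P1 = 0x2, P2 = 0x1

CTR decryption: S_i = E(K, T_i) where T_i is the counter for block i; P_i = C_i ⊕ S_i.
Only C1 changed, to 0xE. In CTR, a change in C_i flips the same bit in P_i only; the keystream is unaffected. Decrypting the received ciphertext:
P1: T = 0x2, S = E(K, T) = 0xC; 0xE ⊕ 0xC = 0x2.
P2: T = 0x3, S = E(K, T) = 0xD; 0xC ⊕ 0xD = 0x1.
Blocks that differ from the original plaintext: P1.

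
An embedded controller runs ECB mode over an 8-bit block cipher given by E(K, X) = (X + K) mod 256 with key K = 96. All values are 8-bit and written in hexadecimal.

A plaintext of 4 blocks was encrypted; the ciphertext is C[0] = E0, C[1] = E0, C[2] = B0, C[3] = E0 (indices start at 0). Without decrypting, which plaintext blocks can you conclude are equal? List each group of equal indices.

ECB encrypts each block independently with the same key, so equal ciphertext blocks imply equal plaintext blocks.
C[0] = C[1] = C[3] = E0, so P[0] = P[1] = P[3].

P[0] = P[1] = P[3]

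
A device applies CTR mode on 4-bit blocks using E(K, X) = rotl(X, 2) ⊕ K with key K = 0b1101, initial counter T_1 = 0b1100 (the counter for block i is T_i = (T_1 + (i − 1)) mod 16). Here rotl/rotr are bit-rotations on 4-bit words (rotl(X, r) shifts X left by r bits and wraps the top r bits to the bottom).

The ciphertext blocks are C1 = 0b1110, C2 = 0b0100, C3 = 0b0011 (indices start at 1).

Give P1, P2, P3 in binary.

P1 = 0b0000, P2 = 0b1110, P3 = 0b0101

CTR decryption: S_i = E(K, T_i) where T_i is the counter for block i; P_i = C_i ⊕ S_i.
P1: T = 0b1100, S = E(K, T) = 0b1110; 0b1110 ⊕ 0b1110 = 0b0000.
P2: T = 0b1101, S = E(K, T) = 0b1010; 0b0100 ⊕ 0b1010 = 0b1110.
P3: T = 0b1110, S = E(K, T) = 0b0110; 0b0011 ⊕ 0b0110 = 0b0101.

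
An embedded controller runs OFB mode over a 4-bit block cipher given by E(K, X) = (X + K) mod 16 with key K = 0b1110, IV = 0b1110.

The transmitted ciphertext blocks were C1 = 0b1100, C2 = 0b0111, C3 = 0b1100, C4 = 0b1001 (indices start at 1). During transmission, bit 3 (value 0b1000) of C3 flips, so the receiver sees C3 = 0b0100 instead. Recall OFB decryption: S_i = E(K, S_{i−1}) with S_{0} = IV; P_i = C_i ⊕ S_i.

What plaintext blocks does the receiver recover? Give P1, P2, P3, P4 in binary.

P1 = 0b0000, P2 = 0b1101, P3 = 0b1100, P4 = 0b1111

Only C3 changed, to 0b0100. In OFB, a change in C_i flips the same bit in P_i only; the keystream is unaffected. Decrypting the received ciphertext:
P1: S = E(K, 0b1110) = 0b1100; 0b1100 ⊕ 0b1100 = 0b0000.
P2: S = E(K, 0b1100) = 0b1010; 0b0111 ⊕ 0b1010 = 0b1101.
P3: S = E(K, 0b1010) = 0b1000; 0b0100 ⊕ 0b1000 = 0b1100.
P4: S = E(K, 0b1000) = 0b0110; 0b1001 ⊕ 0b0110 = 0b1111.
Blocks that differ from the original plaintext: P3.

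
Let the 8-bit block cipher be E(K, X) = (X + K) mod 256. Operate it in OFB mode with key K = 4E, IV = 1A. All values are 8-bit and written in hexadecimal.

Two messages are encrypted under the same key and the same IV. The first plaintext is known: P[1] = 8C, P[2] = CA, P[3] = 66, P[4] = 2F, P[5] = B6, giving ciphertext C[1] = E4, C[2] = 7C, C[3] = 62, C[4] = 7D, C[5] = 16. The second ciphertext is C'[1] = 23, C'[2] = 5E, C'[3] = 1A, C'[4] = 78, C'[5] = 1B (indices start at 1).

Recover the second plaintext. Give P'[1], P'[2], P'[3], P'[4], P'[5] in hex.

In OFB with a reused IV, both messages share the same keystream S_i, so C_i ⊕ C'_i = P_i ⊕ P'_i and thus P'_i = P_i ⊕ C_i ⊕ C'_i.
P'[1]: 8C ⊕ E4 ⊕ 23 = 4B.
P'[2]: CA ⊕ 7C ⊕ 5E = E8.
P'[3]: 66 ⊕ 62 ⊕ 1A = 1E.
P'[4]: 2F ⊕ 7D ⊕ 78 = 2A.
P'[5]: B6 ⊕ 16 ⊕ 1B = BB.

P'[1] = 4B, P'[2] = E8, P'[3] = 1E, P'[4] = 2A, P'[5] = BB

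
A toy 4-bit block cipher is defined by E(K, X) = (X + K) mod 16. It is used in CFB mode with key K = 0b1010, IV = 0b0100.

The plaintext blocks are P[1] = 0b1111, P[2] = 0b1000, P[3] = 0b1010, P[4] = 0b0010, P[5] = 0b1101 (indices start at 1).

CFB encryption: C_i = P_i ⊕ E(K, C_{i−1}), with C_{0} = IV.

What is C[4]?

C[4] = 0b0011

C[1]: E(K, 0b0100) = 0b1110; 0b1111 ⊕ 0b1110 = 0b0001.
C[2]: E(K, 0b0001) = 0b1011; 0b1000 ⊕ 0b1011 = 0b0011.
C[3]: E(K, 0b0011) = 0b1101; 0b1010 ⊕ 0b1101 = 0b0111.
C[4]: E(K, 0b0111) = 0b0001; 0b0010 ⊕ 0b0001 = 0b0011.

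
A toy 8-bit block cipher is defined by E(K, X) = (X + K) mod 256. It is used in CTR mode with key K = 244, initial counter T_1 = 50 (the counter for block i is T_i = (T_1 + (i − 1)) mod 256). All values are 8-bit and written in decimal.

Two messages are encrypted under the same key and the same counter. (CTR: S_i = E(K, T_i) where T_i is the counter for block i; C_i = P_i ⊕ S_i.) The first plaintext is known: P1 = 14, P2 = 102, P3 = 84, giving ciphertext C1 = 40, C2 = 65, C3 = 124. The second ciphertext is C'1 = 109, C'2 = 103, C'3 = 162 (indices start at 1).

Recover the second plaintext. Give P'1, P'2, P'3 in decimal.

In CTR with a reused counter, both messages share the same keystream S_i, so C_i ⊕ C'_i = P_i ⊕ P'_i and thus P'_i = P_i ⊕ C_i ⊕ C'_i.
P'1: 14 ⊕ 40 ⊕ 109 = 75.
P'2: 102 ⊕ 65 ⊕ 103 = 64.
P'3: 84 ⊕ 124 ⊕ 162 = 138.

P'1 = 75, P'2 = 64, P'3 = 138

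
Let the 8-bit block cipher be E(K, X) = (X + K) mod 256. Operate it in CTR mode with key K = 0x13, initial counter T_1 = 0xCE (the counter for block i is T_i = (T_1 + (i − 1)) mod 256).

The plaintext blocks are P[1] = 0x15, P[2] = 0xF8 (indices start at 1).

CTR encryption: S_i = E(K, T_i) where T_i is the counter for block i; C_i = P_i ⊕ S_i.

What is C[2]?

C[1]: T = 0xCE, S = E(K, T) = 0xE1; 0x15 ⊕ 0xE1 = 0xF4.
C[2]: T = 0xCF, S = E(K, T) = 0xE2; 0xF8 ⊕ 0xE2 = 0x1A.

C[2] = 0x1A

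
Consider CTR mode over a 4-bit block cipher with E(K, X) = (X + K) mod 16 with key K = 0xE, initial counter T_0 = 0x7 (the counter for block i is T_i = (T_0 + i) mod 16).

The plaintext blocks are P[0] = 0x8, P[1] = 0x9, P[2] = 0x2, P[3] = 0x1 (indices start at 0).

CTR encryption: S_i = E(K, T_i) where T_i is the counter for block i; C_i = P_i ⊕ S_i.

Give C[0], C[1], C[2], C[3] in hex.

C[0]: T = 0x7, S = E(K, T) = 0x5; 0x8 ⊕ 0x5 = 0xD.
C[1]: T = 0x8, S = E(K, T) = 0x6; 0x9 ⊕ 0x6 = 0xF.
C[2]: T = 0x9, S = E(K, T) = 0x7; 0x2 ⊕ 0x7 = 0x5.
C[3]: T = 0xA, S = E(K, T) = 0x8; 0x1 ⊕ 0x8 = 0x9.

C[0] = 0xD, C[1] = 0xF, C[2] = 0x5, C[3] = 0x9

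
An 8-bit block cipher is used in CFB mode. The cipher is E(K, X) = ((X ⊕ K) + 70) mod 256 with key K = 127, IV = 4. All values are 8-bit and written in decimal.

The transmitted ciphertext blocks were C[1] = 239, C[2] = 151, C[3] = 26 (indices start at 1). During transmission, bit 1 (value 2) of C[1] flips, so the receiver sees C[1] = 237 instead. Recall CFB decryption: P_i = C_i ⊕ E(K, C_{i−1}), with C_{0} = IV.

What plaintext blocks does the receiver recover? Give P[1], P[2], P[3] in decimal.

Only C[1] changed, to 237. In CFB, a change in C_i flips the same bit in P_i and garbles P_{i+1}. Decrypting the received ciphertext:
P[1]: E(K, 4) = 193; 237 ⊕ 193 = 44.
P[2]: E(K, 237) = 216; 151 ⊕ 216 = 79.
P[3]: E(K, 151) = 46; 26 ⊕ 46 = 52.
Blocks that differ from the original plaintext: P[1], P[2].

P[1] = 44, P[2] = 79, P[3] = 52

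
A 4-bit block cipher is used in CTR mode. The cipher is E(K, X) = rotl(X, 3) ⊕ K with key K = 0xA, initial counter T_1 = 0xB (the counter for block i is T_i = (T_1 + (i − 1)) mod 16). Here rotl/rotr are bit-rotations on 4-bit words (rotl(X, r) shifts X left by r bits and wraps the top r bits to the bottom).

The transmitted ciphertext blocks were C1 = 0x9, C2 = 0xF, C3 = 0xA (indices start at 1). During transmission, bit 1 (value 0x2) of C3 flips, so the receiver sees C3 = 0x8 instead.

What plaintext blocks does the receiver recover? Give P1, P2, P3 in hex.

CTR decryption: S_i = E(K, T_i) where T_i is the counter for block i; P_i = C_i ⊕ S_i.
Only C3 changed, to 0x8. In CTR, a change in C_i flips the same bit in P_i only; the keystream is unaffected. Decrypting the received ciphertext:
P1: T = 0xB, S = E(K, T) = 0x7; 0x9 ⊕ 0x7 = 0xE.
P2: T = 0xC, S = E(K, T) = 0xC; 0xF ⊕ 0xC = 0x3.
P3: T = 0xD, S = E(K, T) = 0x4; 0x8 ⊕ 0x4 = 0xC.
Blocks that differ from the original plaintext: P3.

P1 = 0xE, P2 = 0x3, P3 = 0xC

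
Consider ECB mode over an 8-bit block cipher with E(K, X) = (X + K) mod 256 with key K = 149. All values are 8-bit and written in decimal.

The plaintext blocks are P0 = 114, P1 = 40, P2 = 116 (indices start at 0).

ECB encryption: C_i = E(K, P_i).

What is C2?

C2 = 9

C2: E(K, 116) = 9.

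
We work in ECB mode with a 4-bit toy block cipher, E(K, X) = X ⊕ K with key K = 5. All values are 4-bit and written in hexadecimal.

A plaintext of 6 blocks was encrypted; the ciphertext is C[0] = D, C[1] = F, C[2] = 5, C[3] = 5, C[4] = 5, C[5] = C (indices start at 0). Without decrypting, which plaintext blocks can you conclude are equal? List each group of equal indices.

P[2] = P[3] = P[4]

ECB encrypts each block independently with the same key, so equal ciphertext blocks imply equal plaintext blocks.
C[2] = C[3] = C[4] = 5, so P[2] = P[3] = P[4].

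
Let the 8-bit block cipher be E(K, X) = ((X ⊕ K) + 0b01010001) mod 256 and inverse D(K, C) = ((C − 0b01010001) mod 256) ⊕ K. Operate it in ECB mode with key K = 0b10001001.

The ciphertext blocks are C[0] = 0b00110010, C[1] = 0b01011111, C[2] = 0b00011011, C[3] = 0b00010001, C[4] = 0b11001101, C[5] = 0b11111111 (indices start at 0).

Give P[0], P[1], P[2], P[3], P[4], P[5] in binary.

P[0] = 0b01101000, P[1] = 0b10000111, P[2] = 0b01000011, P[3] = 0b01001001, P[4] = 0b11110101, P[5] = 0b00100111

ECB decryption: P_i = D(K, C_i).
P[0]: D(K, 0b00110010) = 0b01101000.
P[1]: D(K, 0b01011111) = 0b10000111.
P[2]: D(K, 0b00011011) = 0b01000011.
P[3]: D(K, 0b00010001) = 0b01001001.
P[4]: D(K, 0b11001101) = 0b11110101.
P[5]: D(K, 0b11111111) = 0b00100111.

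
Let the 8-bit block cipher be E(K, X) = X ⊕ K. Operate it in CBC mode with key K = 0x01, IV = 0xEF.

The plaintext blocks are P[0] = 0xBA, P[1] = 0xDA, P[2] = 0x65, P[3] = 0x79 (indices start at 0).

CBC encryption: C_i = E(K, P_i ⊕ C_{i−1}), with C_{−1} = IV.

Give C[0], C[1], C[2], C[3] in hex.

C[0] = 0x54, C[1] = 0x8F, C[2] = 0xEB, C[3] = 0x93

C[0]: P[0] ⊕ 0xEF = 0x55; E(K, 0x55) = 0x54.
C[1]: P[1] ⊕ 0x54 = 0x8E; E(K, 0x8E) = 0x8F.
C[2]: P[2] ⊕ 0x8F = 0xEA; E(K, 0xEA) = 0xEB.
C[3]: P[3] ⊕ 0xEB = 0x92; E(K, 0x92) = 0x93.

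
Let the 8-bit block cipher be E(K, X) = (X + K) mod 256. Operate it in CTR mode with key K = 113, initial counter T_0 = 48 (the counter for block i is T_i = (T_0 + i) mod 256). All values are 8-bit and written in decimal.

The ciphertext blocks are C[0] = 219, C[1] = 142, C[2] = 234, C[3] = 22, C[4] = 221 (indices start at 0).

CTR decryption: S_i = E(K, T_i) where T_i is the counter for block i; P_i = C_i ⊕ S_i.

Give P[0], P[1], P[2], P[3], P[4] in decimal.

P[0] = 122, P[1] = 44, P[2] = 73, P[3] = 178, P[4] = 120

P[0]: T = 48, S = E(K, T) = 161; 219 ⊕ 161 = 122.
P[1]: T = 49, S = E(K, T) = 162; 142 ⊕ 162 = 44.
P[2]: T = 50, S = E(K, T) = 163; 234 ⊕ 163 = 73.
P[3]: T = 51, S = E(K, T) = 164; 22 ⊕ 164 = 178.
P[4]: T = 52, S = E(K, T) = 165; 221 ⊕ 165 = 120.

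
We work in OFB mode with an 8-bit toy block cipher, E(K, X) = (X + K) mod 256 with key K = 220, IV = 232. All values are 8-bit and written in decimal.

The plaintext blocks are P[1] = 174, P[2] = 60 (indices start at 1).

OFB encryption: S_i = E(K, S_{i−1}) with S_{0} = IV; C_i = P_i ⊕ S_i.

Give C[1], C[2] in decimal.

C[1] = 106, C[2] = 156

C[1]: S = E(K, 232) = 196; 174 ⊕ 196 = 106.
C[2]: S = E(K, 196) = 160; 60 ⊕ 160 = 156.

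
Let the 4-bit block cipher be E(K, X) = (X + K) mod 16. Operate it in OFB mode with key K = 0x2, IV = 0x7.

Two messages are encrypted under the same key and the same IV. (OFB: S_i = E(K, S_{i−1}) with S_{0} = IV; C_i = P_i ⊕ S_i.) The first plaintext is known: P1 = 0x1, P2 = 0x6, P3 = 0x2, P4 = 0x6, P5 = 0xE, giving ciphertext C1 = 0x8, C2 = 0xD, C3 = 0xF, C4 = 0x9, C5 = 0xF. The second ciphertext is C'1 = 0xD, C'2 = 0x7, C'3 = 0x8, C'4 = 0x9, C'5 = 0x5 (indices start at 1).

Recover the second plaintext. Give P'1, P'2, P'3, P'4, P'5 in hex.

In OFB with a reused IV, both messages share the same keystream S_i, so C_i ⊕ C'_i = P_i ⊕ P'_i and thus P'_i = P_i ⊕ C_i ⊕ C'_i.
P'1: 0x1 ⊕ 0x8 ⊕ 0xD = 0x4.
P'2: 0x6 ⊕ 0xD ⊕ 0x7 = 0xC.
P'3: 0x2 ⊕ 0xF ⊕ 0x8 = 0x5.
P'4: 0x6 ⊕ 0x9 ⊕ 0x9 = 0x6.
P'5: 0xE ⊕ 0xF ⊕ 0x5 = 0x4.

P'1 = 0x4, P'2 = 0xC, P'3 = 0x5, P'4 = 0x6, P'5 = 0x4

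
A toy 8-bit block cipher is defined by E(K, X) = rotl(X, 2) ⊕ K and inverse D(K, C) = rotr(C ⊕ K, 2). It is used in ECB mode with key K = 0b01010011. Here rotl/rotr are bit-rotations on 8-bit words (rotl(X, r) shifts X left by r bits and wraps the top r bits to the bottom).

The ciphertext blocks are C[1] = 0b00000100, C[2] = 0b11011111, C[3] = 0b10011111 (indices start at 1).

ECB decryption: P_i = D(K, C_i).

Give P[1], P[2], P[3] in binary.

P[1] = 0b11010101, P[2] = 0b00100011, P[3] = 0b00110011

P[1]: D(K, 0b00000100) = 0b11010101.
P[2]: D(K, 0b11011111) = 0b00100011.
P[3]: D(K, 0b10011111) = 0b00110011.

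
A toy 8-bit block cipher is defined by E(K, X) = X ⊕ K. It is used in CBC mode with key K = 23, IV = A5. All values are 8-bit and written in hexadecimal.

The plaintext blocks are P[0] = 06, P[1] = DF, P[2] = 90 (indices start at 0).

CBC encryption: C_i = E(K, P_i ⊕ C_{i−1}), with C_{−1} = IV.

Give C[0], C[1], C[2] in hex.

C[0] = 80, C[1] = 7C, C[2] = CF

C[0]: P[0] ⊕ A5 = A3; E(K, A3) = 80.
C[1]: P[1] ⊕ 80 = 5F; E(K, 5F) = 7C.
C[2]: P[2] ⊕ 7C = EC; E(K, EC) = CF.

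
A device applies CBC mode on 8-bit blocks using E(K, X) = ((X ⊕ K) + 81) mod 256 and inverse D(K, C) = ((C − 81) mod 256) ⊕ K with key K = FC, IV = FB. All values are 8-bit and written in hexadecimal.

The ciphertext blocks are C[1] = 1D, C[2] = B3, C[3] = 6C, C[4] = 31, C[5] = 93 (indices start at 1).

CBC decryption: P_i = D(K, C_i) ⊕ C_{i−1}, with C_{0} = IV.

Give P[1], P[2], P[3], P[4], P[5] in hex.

P[1]: D(K, 1D) = 60; 60 ⊕ FB = 9B.
P[2]: D(K, B3) = CE; CE ⊕ 1D = D3.
P[3]: D(K, 6C) = 17; 17 ⊕ B3 = A4.
P[4]: D(K, 31) = 4C; 4C ⊕ 6C = 20.
P[5]: D(K, 93) = EE; EE ⊕ 31 = DF.

P[1] = 9B, P[2] = D3, P[3] = A4, P[4] = 20, P[5] = DF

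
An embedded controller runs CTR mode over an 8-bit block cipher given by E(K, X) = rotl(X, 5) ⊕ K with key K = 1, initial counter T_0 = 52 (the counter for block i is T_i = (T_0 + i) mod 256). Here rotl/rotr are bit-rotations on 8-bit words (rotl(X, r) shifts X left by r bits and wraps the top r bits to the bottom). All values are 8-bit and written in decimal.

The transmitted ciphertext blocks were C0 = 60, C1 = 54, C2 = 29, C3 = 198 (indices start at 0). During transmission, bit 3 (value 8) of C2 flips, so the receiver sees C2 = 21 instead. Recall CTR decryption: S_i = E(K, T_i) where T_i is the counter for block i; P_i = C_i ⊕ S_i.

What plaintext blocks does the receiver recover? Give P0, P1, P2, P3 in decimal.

P0 = 187, P1 = 145, P2 = 210, P3 = 33

Only C2 changed, to 21. In CTR, a change in C_i flips the same bit in P_i only; the keystream is unaffected. Decrypting the received ciphertext:
P0: T = 52, S = E(K, T) = 135; 60 ⊕ 135 = 187.
P1: T = 53, S = E(K, T) = 167; 54 ⊕ 167 = 145.
P2: T = 54, S = E(K, T) = 199; 21 ⊕ 199 = 210.
P3: T = 55, S = E(K, T) = 231; 198 ⊕ 231 = 33.
Blocks that differ from the original plaintext: P2.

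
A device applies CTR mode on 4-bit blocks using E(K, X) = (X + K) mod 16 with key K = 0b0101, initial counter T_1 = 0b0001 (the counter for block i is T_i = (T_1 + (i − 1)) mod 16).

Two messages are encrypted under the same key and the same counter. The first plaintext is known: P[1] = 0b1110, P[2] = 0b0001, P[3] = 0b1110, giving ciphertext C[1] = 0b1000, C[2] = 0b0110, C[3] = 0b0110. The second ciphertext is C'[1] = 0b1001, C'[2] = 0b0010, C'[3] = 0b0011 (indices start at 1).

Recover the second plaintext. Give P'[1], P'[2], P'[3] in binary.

In CTR with a reused counter, both messages share the same keystream S_i, so C_i ⊕ C'_i = P_i ⊕ P'_i and thus P'_i = P_i ⊕ C_i ⊕ C'_i.
P'[1]: 0b1110 ⊕ 0b1000 ⊕ 0b1001 = 0b1111.
P'[2]: 0b0001 ⊕ 0b0110 ⊕ 0b0010 = 0b0101.
P'[3]: 0b1110 ⊕ 0b0110 ⊕ 0b0011 = 0b1011.

P'[1] = 0b1111, P'[2] = 0b0101, P'[3] = 0b1011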